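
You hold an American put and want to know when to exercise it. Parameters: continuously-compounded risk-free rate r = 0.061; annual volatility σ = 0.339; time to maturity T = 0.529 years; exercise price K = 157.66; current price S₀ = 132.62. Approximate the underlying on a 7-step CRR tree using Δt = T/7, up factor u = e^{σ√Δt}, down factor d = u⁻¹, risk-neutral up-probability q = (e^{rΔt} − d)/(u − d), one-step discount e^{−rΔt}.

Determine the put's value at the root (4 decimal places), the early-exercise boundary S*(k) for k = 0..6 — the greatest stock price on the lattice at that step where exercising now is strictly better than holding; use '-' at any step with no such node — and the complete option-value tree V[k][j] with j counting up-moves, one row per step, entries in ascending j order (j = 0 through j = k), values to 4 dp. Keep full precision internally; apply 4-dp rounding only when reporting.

price = 27.9056
boundary = - - 110.0686 120.8193 110.0686 120.8193 132.6200
tree:
27.9056
37.0906 19.0316
47.5914 26.9933 11.2919
57.3854 36.8407 17.4525 5.2715
66.3080 47.5914 25.9786 9.1374 1.4770
74.4366 57.3854 36.8407 15.4196 2.9763 0.0000
81.8420 66.3080 47.5914 25.0400 5.9978 0.0000 0.0000
88.5884 74.4366 57.3854 36.8407 12.0867 0.0000 0.0000 0.0000

Δt=0.07557, u=1.09767, d=0.91102, q=0.50147, disc=e^(-rΔt)=0.99540
k=7 terminal: V=max(K-S,0) → 88.5884 74.4366 57.3854 36.8407 12.0867 0.0000 0.0000 0.0000
k=6: j=0 S=75.8180 intr=81.8420 cont=81.1169 V=81.8420[EX]; j=1 S=91.3520 intr=66.3080 cont=65.5829 V=66.3080[EX]; j=2 S=110.0686 intr=47.5914 cont=46.8663 V=47.5914[EX]; j=3 S=132.6200 intr=25.0400 cont=24.3149 V=25.0400[EX]; j=4 S=159.7918 intr=0.0000 cont=5.9978 V=5.9978[hold]; j=5 S=192.5307 intr=0.0000 cont=0.0000 V=0.0000[hold]; j=6 S=231.9774 intr=0.0000 cont=0.0000 V=0.0000[hold]  S*(6)=132.6200
k=5: j=0 S=83.2234 intr=74.4366 cont=73.7115 V=74.4366[EX]; j=1 S=100.2746 intr=57.3854 cont=56.6603 V=57.3854[EX]; j=2 S=120.8193 intr=36.8407 cont=36.1156 V=36.8407[EX]; j=3 S=145.5733 intr=12.0867 cont=15.4196 V=15.4196[hold]; j=4 S=175.3991 intr=0.0000 cont=2.9763 V=2.9763[hold]; j=5 S=211.3357 intr=0.0000 cont=0.0000 V=0.0000[hold]  S*(5)=120.8193
k=4: j=0 S=91.3520 intr=66.3080 cont=65.5829 V=66.3080[EX]; j=1 S=110.0686 intr=47.5914 cont=46.8663 V=47.5914[EX]; j=2 S=132.6200 intr=25.0400 cont=25.9786 V=25.9786[hold]; j=3 S=159.7918 intr=0.0000 cont=9.1374 V=9.1374[hold]; j=4 S=192.5307 intr=0.0000 cont=1.4770 V=1.4770[hold]  S*(4)=110.0686
k=3: j=0 S=100.2746 intr=57.3854 cont=56.6603 V=57.3854[EX]; j=1 S=120.8193 intr=36.8407 cont=36.5841 V=36.8407[EX]; j=2 S=145.5733 intr=12.0867 cont=17.4525 V=17.4525[hold]; j=3 S=175.3991 intr=0.0000 cont=5.2715 V=5.2715[hold]  S*(3)=120.8193
k=2: j=0 S=110.0686 intr=47.5914 cont=46.8663 V=47.5914[EX]; j=1 S=132.6200 intr=25.0400 cont=26.9933 V=26.9933[hold]; j=2 S=159.7918 intr=0.0000 cont=11.2919 V=11.2919[hold]  S*(2)=110.0686
k=1: j=0 S=120.8193 intr=36.8407 cont=37.0906 V=37.0906[hold]; j=1 S=145.5733 intr=12.0867 cont=19.0316 V=19.0316[hold]  S*(1)=-
k=0: j=0 S=132.6200 intr=25.0400 cont=27.9056 V=27.9056[hold]  S*(0)=-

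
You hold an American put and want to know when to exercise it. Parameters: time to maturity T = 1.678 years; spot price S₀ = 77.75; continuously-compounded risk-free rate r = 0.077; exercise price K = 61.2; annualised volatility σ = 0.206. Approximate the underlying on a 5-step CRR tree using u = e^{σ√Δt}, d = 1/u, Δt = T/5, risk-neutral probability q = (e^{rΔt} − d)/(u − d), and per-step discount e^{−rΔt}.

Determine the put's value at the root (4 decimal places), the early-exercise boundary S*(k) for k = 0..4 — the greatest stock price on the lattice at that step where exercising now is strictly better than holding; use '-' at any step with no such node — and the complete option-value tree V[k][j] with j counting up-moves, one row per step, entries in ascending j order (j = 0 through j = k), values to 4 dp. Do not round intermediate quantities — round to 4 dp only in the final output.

price = 0.8008
boundary = - - - - 48.2380
tree:
0.8008
1.6888 0.1929
3.4734 0.4708 0.0000
6.8944 1.1492 0.0000 0.0000
12.9620 2.8052 0.0000 0.0000 0.0000
18.3884 6.8478 0.0000 0.0000 0.0000 0.0000

Δt=0.33560, u=1.12675, d=0.88751, q=0.57962, disc=e^(-rΔt)=0.97449
k=5 terminal: V=max(K-S,0) → 18.3884 6.8478 0.0000 0.0000 0.0000 0.0000
k=4: j=0 S=48.2380 intr=12.9620 cont=11.4008 V=12.9620[EX]; j=1 S=61.2414 intr=0.0000 cont=2.8052 V=2.8052[hold]; j=2 S=77.7500 intr=0.0000 cont=0.0000 V=0.0000[hold]; j=3 S=98.7088 intr=0.0000 cont=0.0000 V=0.0000[hold]; j=4 S=125.3174 intr=0.0000 cont=0.0000 V=0.0000[hold]  S*(4)=48.2380
k=3: j=0 S=54.3522 intr=6.8478 cont=6.8944 V=6.8944[hold]; j=1 S=69.0037 intr=0.0000 cont=1.1492 V=1.1492[hold]; j=2 S=87.6049 intr=0.0000 cont=0.0000 V=0.0000[hold]; j=3 S=111.2202 intr=0.0000 cont=0.0000 V=0.0000[hold]  S*(3)=-
k=2: j=0 S=61.2414 intr=0.0000 cont=3.4734 V=3.4734[hold]; j=1 S=77.7500 intr=0.0000 cont=0.4708 V=0.4708[hold]; j=2 S=98.7088 intr=0.0000 cont=0.0000 V=0.0000[hold]  S*(2)=-
k=1: j=0 S=69.0037 intr=0.0000 cont=1.6888 V=1.6888[hold]; j=1 S=87.6049 intr=0.0000 cont=0.1929 V=0.1929[hold]  S*(1)=-
k=0: j=0 S=77.7500 intr=0.0000 cont=0.8008 V=0.8008[hold]  S*(0)=-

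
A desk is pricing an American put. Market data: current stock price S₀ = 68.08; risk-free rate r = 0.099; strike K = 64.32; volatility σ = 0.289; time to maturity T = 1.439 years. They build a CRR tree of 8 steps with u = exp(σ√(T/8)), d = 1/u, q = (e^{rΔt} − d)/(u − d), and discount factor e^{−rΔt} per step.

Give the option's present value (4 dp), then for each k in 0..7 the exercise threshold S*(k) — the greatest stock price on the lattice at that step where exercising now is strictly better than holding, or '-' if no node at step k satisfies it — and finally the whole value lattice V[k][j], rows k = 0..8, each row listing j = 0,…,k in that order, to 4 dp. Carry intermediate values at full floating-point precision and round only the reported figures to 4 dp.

price = 4.4202
boundary = - - - 47.1330 53.2791 47.1330 53.2791 47.1330
tree:
4.4202
7.1794 2.2398
11.3053 3.9379 0.8819
17.1870 6.7197 1.7223 0.2024
22.6240 11.0409 3.2982 0.4504 0.0000
27.4339 17.1870 6.1504 1.0022 0.0000 0.0000
31.6889 22.6240 11.0409 2.2300 0.0000 0.0000 0.0000
35.4531 27.4339 17.1870 4.9620 0.0000 0.0000 0.0000 0.0000
38.7831 31.6889 22.6240 11.0409 0.0000 0.0000 0.0000 0.0000 0.0000

params: Δt=0.17988 u=1.13040 d=0.88464 q=0.54251 e^(-rΔt)=0.98235
t_8 payoffs: 38.7831 31.6889 22.6240 11.0409 0.0000 0.0000 0.0000 0.0000 0.0000
t_7: node(7,0) S=28.8669 payoff=35.4531 vs cont=34.3179 → 35.4531 [stop]  node(7,1) S=36.8861 payoff=27.4339 vs cont=26.2987 → 27.4339 [stop]  node(7,2) S=47.1330 payoff=17.1870 vs cont=16.0517 → 17.1870 [stop]  node(7,3) S=60.2266 payoff=4.0934 vs cont=4.9620 → 4.9620 [wait]  node(7,4) S=76.9575 payoff=0.0000 vs cont=0.0000 → 0.0000 [wait]  node(7,5) S=98.3362 payoff=0.0000 vs cont=0.0000 → 0.0000 [wait]  node(7,6) S=125.6540 payoff=0.0000 vs cont=0.0000 → 0.0000 [wait]  node(7,7) S=160.5606 payoff=0.0000 vs cont=0.0000 → 0.0000 [wait]  ⇒ S*(7)=47.1330
t_6: node(6,0) S=32.6311 payoff=31.6889 vs cont=30.5537 → 31.6889 [stop]  node(6,1) S=41.6960 payoff=22.6240 vs cont=21.4888 → 22.6240 [stop]  node(6,2) S=53.2791 payoff=11.0409 vs cont=10.3685 → 11.0409 [stop]  node(6,3) S=68.0800 payoff=0.0000 vs cont=2.2300 → 2.2300 [wait]  node(6,4) S=86.9926 payoff=0.0000 vs cont=0.0000 → 0.0000 [wait]  node(6,5) S=111.1591 payoff=0.0000 vs cont=0.0000 → 0.0000 [wait]  node(6,6) S=142.0390 payoff=0.0000 vs cont=0.0000 → 0.0000 [wait]  ⇒ S*(6)=53.2791
t_5: node(5,0) S=36.8861 payoff=27.4339 vs cont=26.2987 → 27.4339 [stop]  node(5,1) S=47.1330 payoff=17.1870 vs cont=16.0517 → 17.1870 [stop]  node(5,2) S=60.2266 payoff=4.0934 vs cont=6.1504 → 6.1504 [wait]  node(5,3) S=76.9575 payoff=0.0000 vs cont=1.0022 → 1.0022 [wait]  node(5,4) S=98.3362 payoff=0.0000 vs cont=0.0000 → 0.0000 [wait]  node(5,5) S=125.6540 payoff=0.0000 vs cont=0.0000 → 0.0000 [wait]  ⇒ S*(5)=47.1330
t_4: node(4,0) S=41.6960 payoff=22.6240 vs cont=21.4888 → 22.6240 [stop]  node(4,1) S=53.2791 payoff=11.0409 vs cont=11.0019 → 11.0409 [stop]  node(4,2) S=68.0800 payoff=0.0000 vs cont=3.2982 → 3.2982 [wait]  node(4,3) S=86.9926 payoff=0.0000 vs cont=0.4504 → 0.4504 [wait]  node(4,4) S=111.1591 payoff=0.0000 vs cont=0.0000 → 0.0000 [wait]  ⇒ S*(4)=53.2791
t_3: node(3,0) S=47.1330 payoff=17.1870 vs cont=16.0517 → 17.1870 [stop]  node(3,1) S=60.2266 payoff=4.0934 vs cont=6.7197 → 6.7197 [wait]  node(3,2) S=76.9575 payoff=0.0000 vs cont=1.7223 → 1.7223 [wait]  node(3,3) S=98.3362 payoff=0.0000 vs cont=0.2024 → 0.2024 [wait]  ⇒ S*(3)=47.1330
t_2: node(2,0) S=53.2791 payoff=11.0409 vs cont=11.3053 → 11.3053 [wait]  node(2,1) S=68.0800 payoff=0.0000 vs cont=3.9379 → 3.9379 [wait]  node(2,2) S=86.9926 payoff=0.0000 vs cont=0.8819 → 0.8819 [wait]  ⇒ S*(2)=-
t_1: node(1,0) S=60.2266 payoff=4.0934 vs cont=7.1794 → 7.1794 [wait]  node(1,1) S=76.9575 payoff=0.0000 vs cont=2.2398 → 2.2398 [wait]  ⇒ S*(1)=-
t_0: node(0,0) S=68.0800 payoff=0.0000 vs cont=4.4202 → 4.4202 [wait]  ⇒ S*(0)=-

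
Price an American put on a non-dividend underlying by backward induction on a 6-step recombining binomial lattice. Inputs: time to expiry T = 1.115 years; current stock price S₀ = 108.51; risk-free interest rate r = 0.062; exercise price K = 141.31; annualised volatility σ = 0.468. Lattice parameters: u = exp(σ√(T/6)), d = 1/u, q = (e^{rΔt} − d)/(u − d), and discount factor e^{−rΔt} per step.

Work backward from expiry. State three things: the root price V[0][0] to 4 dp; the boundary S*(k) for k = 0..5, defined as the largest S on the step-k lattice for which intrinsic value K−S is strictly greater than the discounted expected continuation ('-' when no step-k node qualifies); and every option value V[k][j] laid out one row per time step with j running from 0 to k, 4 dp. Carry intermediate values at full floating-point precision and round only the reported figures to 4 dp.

price = 39.7161
boundary = - - 72.4827 88.6854 72.4827 88.6854
tree:
39.7161
53.3039 25.8552
68.8273 37.6608 13.6028
82.0698 52.6246 22.2490 4.5001
92.8929 68.8273 35.1399 8.7252 0.0000
101.7386 82.0698 52.6246 16.9170 0.0000 0.0000
108.9683 92.8929 68.8273 32.8000 0.0000 0.0000 0.0000

params: Δt=0.18583 u=1.22354 d=0.81730 q=0.47826 e^(-rΔt)=0.98854
t_6 payoffs: 108.9683 92.8929 68.8273 32.8000 0.0000 0.0000 0.0000
t_5: node(5,0) S=39.5714 payoff=101.7386 vs cont=100.1198 → 101.7386 [stop]  node(5,1) S=59.2402 payoff=82.0698 vs cont=80.4510 → 82.0698 [stop]  node(5,2) S=88.6854 payoff=52.6246 vs cont=51.0058 → 52.6246 [stop]  node(5,3) S=132.7662 payoff=8.5438 vs cont=16.9170 → 16.9170 [wait]  node(5,4) S=198.7572 payoff=0.0000 vs cont=0.0000 → 0.0000 [wait]  node(5,5) S=297.5489 payoff=0.0000 vs cont=0.0000 → 0.0000 [wait]  ⇒ S*(5)=88.6854
t_4: node(4,0) S=48.4171 payoff=92.8929 vs cont=91.2741 → 92.8929 [stop]  node(4,1) S=72.4827 payoff=68.8273 vs cont=67.2085 → 68.8273 [stop]  node(4,2) S=108.5100 payoff=32.8000 vs cont=35.1399 → 35.1399 [wait]  node(4,3) S=162.4446 payoff=0.0000 vs cont=8.7252 → 8.7252 [wait]  node(4,4) S=243.1872 payoff=0.0000 vs cont=0.0000 → 0.0000 [wait]  ⇒ S*(4)=72.4827
t_3: node(3,0) S=59.2402 payoff=82.0698 vs cont=80.4510 → 82.0698 [stop]  node(3,1) S=88.6854 payoff=52.6246 vs cont=52.1121 → 52.6246 [stop]  node(3,2) S=132.7662 payoff=8.5438 vs cont=22.2490 → 22.2490 [wait]  node(3,3) S=198.7572 payoff=0.0000 vs cont=4.5001 → 4.5001 [wait]  ⇒ S*(3)=88.6854
t_2: node(2,0) S=72.4827 payoff=68.8273 vs cont=67.2085 → 68.8273 [stop]  node(2,1) S=108.5100 payoff=32.8000 vs cont=37.6608 → 37.6608 [wait]  node(2,2) S=162.4446 payoff=0.0000 vs cont=13.6028 → 13.6028 [wait]  ⇒ S*(2)=72.4827
t_1: node(1,0) S=88.6854 payoff=52.6246 vs cont=53.3039 → 53.3039 [wait]  node(1,1) S=132.7662 payoff=8.5438 vs cont=25.8552 → 25.8552 [wait]  ⇒ S*(1)=-
t_0: node(0,0) S=108.5100 payoff=32.8000 vs cont=39.7161 → 39.7161 [wait]  ⇒ S*(0)=-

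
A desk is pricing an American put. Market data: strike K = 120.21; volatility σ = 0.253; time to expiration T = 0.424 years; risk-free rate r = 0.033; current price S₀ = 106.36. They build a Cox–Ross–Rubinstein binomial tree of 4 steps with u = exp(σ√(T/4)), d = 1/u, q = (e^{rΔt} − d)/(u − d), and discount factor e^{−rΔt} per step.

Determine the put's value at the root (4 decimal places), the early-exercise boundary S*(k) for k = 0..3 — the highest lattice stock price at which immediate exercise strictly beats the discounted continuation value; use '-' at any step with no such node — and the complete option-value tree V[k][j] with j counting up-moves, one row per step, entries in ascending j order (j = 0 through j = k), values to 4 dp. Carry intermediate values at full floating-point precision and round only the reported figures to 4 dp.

price = 15.5333
boundary = - 97.9502 90.2053 97.9502
tree:
15.5333
22.2598 8.9333
30.0047 14.5147 3.4292
37.1372 22.2598 6.8916 0.0000
43.7058 30.0047 13.8500 0.0000 0.0000

Δt=0.10600, u=1.08586, d=0.92093, q=0.50067, disc=e^(-rΔt)=0.99651
k=4 terminal: V=max(K-S,0) → 43.7058 30.0047 13.8500 0.0000 0.0000
k=3: j=0 S=83.0728 intr=37.1372 cont=36.7175 V=37.1372[EX]; j=1 S=97.9502 intr=22.2598 cont=21.8401 V=22.2598[EX]; j=2 S=115.4919 intr=4.7181 cont=6.8916 V=6.8916[hold]; j=3 S=136.1752 intr=0.0000 cont=0.0000 V=0.0000[hold]  S*(3)=97.9502
k=2: j=0 S=90.2053 intr=30.0047 cont=29.5850 V=30.0047[EX]; j=1 S=106.3600 intr=13.8500 cont=14.5147 V=14.5147[hold]; j=2 S=125.4079 intr=0.0000 cont=3.4292 V=3.4292[hold]  S*(2)=90.2053
k=1: j=0 S=97.9502 intr=22.2598 cont=22.1717 V=22.2598[EX]; j=1 S=115.4919 intr=4.7181 cont=8.9333 V=8.9333[hold]  S*(1)=97.9502
k=0: j=0 S=106.3600 intr=13.8500 cont=15.5333 V=15.5333[hold]  S*(0)=-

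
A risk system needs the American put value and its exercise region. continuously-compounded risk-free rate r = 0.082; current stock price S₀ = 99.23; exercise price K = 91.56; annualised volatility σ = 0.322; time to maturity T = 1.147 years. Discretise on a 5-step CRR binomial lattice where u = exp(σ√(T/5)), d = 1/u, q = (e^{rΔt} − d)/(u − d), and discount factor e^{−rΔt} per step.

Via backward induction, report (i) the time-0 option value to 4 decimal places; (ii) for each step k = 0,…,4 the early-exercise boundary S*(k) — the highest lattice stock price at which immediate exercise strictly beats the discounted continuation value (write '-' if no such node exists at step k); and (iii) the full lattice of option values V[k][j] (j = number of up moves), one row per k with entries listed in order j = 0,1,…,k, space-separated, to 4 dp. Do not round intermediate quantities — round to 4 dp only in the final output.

Δt=0.22940, u=1.16675, d=0.85708, q=0.52284, disc=e^(-rΔt)=0.98137
k=5 terminal: V=max(K-S,0) → 45.6667 29.0849 6.5120 0.0000 0.0000 0.0000
k=4: j=0 S=53.5461 intr=38.0139 cont=36.3077 V=38.0139[EX]; j=1 S=72.8930 intr=18.6670 cont=16.9608 V=18.6670[EX]; j=2 S=99.2300 intr=0.0000 cont=3.0494 V=3.0494[hold]; j=3 S=135.0829 intr=0.0000 cont=0.0000 V=0.0000[hold]; j=4 S=183.8899 intr=0.0000 cont=0.0000 V=0.0000[hold]  S*(4)=72.8930
k=3: j=0 S=62.4751 intr=29.0849 cont=27.3787 V=29.0849[EX]; j=1 S=85.0480 intr=6.5120 cont=10.3058 V=10.3058[hold]; j=2 S=115.7768 intr=0.0000 cont=1.4279 V=1.4279[hold]; j=3 S=157.6083 intr=0.0000 cont=0.0000 V=0.0000[hold]  S*(3)=62.4751
k=2: j=0 S=72.8930 intr=18.6670 cont=18.9074 V=18.9074[hold]; j=1 S=99.2300 intr=0.0000 cont=5.5585 V=5.5585[hold]; j=2 S=135.0829 intr=0.0000 cont=0.6686 V=0.6686[hold]  S*(2)=-
k=1: j=0 S=85.0480 intr=6.5120 cont=11.7058 V=11.7058[hold]; j=1 S=115.7768 intr=0.0000 cont=2.9460 V=2.9460[hold]  S*(1)=-
k=0: j=0 S=99.2300 intr=0.0000 cont=6.9930 V=6.9930[hold]  S*(0)=-

price = 6.9930
boundary = - - - 62.4751 72.8930
tree:
6.9930
11.7058 2.9460
18.9074 5.5585 0.6686
29.0849 10.3058 1.4279 0.0000
38.0139 18.6670 3.0494 0.0000 0.0000
45.6667 29.0849 6.5120 0.0000 0.0000 0.0000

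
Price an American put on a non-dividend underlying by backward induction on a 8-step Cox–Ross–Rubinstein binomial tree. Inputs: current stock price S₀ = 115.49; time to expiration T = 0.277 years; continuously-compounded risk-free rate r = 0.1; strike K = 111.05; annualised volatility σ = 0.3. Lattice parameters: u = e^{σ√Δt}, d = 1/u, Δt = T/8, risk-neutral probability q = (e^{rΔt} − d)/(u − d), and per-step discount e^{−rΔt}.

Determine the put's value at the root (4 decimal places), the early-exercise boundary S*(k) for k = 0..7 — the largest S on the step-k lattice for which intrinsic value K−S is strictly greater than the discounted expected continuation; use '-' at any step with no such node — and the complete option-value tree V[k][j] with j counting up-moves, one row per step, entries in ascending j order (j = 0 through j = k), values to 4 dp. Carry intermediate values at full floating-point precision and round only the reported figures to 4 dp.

price = 4.2177
boundary = - - - - 92.3781 97.6817 92.3781 97.6817
tree:
4.2177
6.4377 2.1727
9.5301 3.5929 0.8611
13.6146 5.7797 1.5749 0.2003
18.6719 8.9831 2.8269 0.4162 0.0000
23.6874 13.3683 4.9481 0.8649 0.0000 0.0000
28.4307 18.6719 8.3577 1.7972 0.0000 0.0000 0.0000
32.9164 23.6874 13.3683 3.7345 0.0000 0.0000 0.0000 0.0000
37.1586 28.4307 18.6719 7.7603 0.0000 0.0000 0.0000 0.0000 0.0000

Δt=0.03463, u=1.05741, d=0.94571, q=0.51710, disc=e^(-rΔt)=0.99654
k=8 terminal: V=max(K-S,0) → 37.1586 28.4307 18.6719 7.7603 0.0000 0.0000 0.0000 0.0000 0.0000
k=7: j=0 S=78.1336 intr=32.9164 cont=32.5325 V=32.9164[EX]; j=1 S=87.3626 intr=23.6874 cont=23.3036 V=23.6874[EX]; j=2 S=97.6817 intr=13.3683 cont=12.9845 V=13.3683[EX]; j=3 S=109.2196 intr=1.8304 cont=3.7345 V=3.7345[hold]; j=4 S=122.1204 intr=0.0000 cont=0.0000 V=0.0000[hold]; j=5 S=136.5450 intr=0.0000 cont=0.0000 V=0.0000[hold]; j=6 S=152.6734 intr=0.0000 cont=0.0000 V=0.0000[hold]; j=7 S=170.7068 intr=0.0000 cont=0.0000 V=0.0000[hold]  S*(7)=97.6817
k=6: j=0 S=82.6193 intr=28.4307 cont=28.0468 V=28.4307[EX]; j=1 S=92.3781 intr=18.6719 cont=18.2880 V=18.6719[EX]; j=2 S=103.2897 intr=7.7603 cont=8.3577 V=8.3577[hold]; j=3 S=115.4900 intr=0.0000 cont=1.7972 V=1.7972[hold]; j=4 S=129.1314 intr=0.0000 cont=0.0000 V=0.0000[hold]; j=5 S=144.3842 intr=0.0000 cont=0.0000 V=0.0000[hold]; j=6 S=161.4385 intr=0.0000 cont=0.0000 V=0.0000[hold]  S*(6)=92.3781
k=5: j=0 S=87.3626 intr=23.6874 cont=23.3036 V=23.6874[EX]; j=1 S=97.6817 intr=13.3683 cont=13.2923 V=13.3683[EX]; j=2 S=109.2196 intr=1.8304 cont=4.9481 V=4.9481[hold]; j=3 S=122.1204 intr=0.0000 cont=0.8649 V=0.8649[hold]; j=4 S=136.5450 intr=0.0000 cont=0.0000 V=0.0000[hold]; j=5 S=152.6734 intr=0.0000 cont=0.0000 V=0.0000[hold]  S*(5)=97.6817
k=4: j=0 S=92.3781 intr=18.6719 cont=18.2880 V=18.6719[EX]; j=1 S=103.2897 intr=7.7603 cont=8.9831 V=8.9831[hold]; j=2 S=115.4900 intr=0.0000 cont=2.8269 V=2.8269[hold]; j=3 S=129.1314 intr=0.0000 cont=0.4162 V=0.4162[hold]; j=4 S=144.3842 intr=0.0000 cont=0.0000 V=0.0000[hold]  S*(4)=92.3781
k=3: j=0 S=97.6817 intr=13.3683 cont=13.6146 V=13.6146[hold]; j=1 S=109.2196 intr=1.8304 cont=5.7797 V=5.7797[hold]; j=2 S=122.1204 intr=0.0000 cont=1.5749 V=1.5749[hold]; j=3 S=136.5450 intr=0.0000 cont=0.2003 V=0.2003[hold]  S*(3)=-
k=2: j=0 S=103.2897 intr=7.7603 cont=9.5301 V=9.5301[hold]; j=1 S=115.4900 intr=0.0000 cont=3.5929 V=3.5929[hold]; j=2 S=129.1314 intr=0.0000 cont=0.8611 V=0.8611[hold]  S*(2)=-
k=1: j=0 S=109.2196 intr=1.8304 cont=6.4377 V=6.4377[hold]; j=1 S=122.1204 intr=0.0000 cont=2.1727 V=2.1727[hold]  S*(1)=-
k=0: j=0 S=115.4900 intr=0.0000 cont=4.2177 V=4.2177[hold]  S*(0)=-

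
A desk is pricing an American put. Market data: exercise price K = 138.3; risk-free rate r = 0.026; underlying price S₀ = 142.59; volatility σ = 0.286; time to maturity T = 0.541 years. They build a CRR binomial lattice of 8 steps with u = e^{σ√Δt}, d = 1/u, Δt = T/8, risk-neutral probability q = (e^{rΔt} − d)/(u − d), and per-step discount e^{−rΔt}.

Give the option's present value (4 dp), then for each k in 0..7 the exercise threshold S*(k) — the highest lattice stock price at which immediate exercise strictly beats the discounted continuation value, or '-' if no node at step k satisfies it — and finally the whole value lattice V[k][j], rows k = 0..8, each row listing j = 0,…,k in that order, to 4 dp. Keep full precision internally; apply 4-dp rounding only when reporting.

price = 9.0330
boundary = - - - - 105.8982 98.3079 105.8982 114.0745
tree:
9.0330
13.0805 4.9067
18.3682 7.6944 2.0601
24.8927 11.7304 3.5751 0.5108
32.4018 17.2663 6.0844 1.0097 0.0000
39.9921 24.3161 10.0849 1.9960 0.0000 0.0000
47.0383 32.4018 16.0953 3.9456 0.0000 0.0000 0.0000
53.5795 39.9921 24.2255 7.7995 0.0000 0.0000 0.0000 0.0000
59.6519 47.0383 32.4018 15.4178 0.0000 0.0000 0.0000 0.0000 0.0000

Δt=0.06763  u=1.07721  d=0.92832  q=0.49323  discount=0.99824
step 8 (expiry): payoffs max(K−S,0) = 59.6519 47.0383 32.4018 15.4178 0.0000 0.0000 0.0000 0.0000 0.0000
step 7: (k=7,j=0): S=84.7205, (K−S)⁺=53.5795, hold=53.3366 ⇒ V=53.5795 exercise | (k=7,j=1): S=98.3079, (K−S)⁺=39.9921, hold=39.7491 ⇒ V=39.9921 exercise | (k=7,j=2): S=114.0745, (K−S)⁺=24.2255, hold=23.9825 ⇒ V=24.2255 exercise | (k=7,j=3): S=132.3698, (K−S)⁺=5.9302, hold=7.7995 ⇒ V=7.7995 continue | (k=7,j=4): S=153.5993, (K−S)⁺=0.0000, hold=0.0000 ⇒ V=0.0000 continue | (k=7,j=5): S=178.2335, (K−S)⁺=0.0000, hold=0.0000 ⇒ V=0.0000 continue | (k=7,j=6): S=206.8186, (K−S)⁺=0.0000, hold=0.0000 ⇒ V=0.0000 continue | (k=7,j=7): S=239.9882, (K−S)⁺=0.0000, hold=0.0000 ⇒ V=0.0000 continue  boundary S*=114.0745
step 6: (k=6,j=0): S=91.2617, (K−S)⁺=47.0383, hold=46.7954 ⇒ V=47.0383 exercise | (k=6,j=1): S=105.8982, (K−S)⁺=32.4018, hold=32.1588 ⇒ V=32.4018 exercise | (k=6,j=2): S=122.8822, (K−S)⁺=15.4178, hold=16.0953 ⇒ V=16.0953 continue | (k=6,j=3): S=142.5900, (K−S)⁺=0.0000, hold=3.9456 ⇒ V=3.9456 continue | (k=6,j=4): S=165.4586, (K−S)⁺=0.0000, hold=0.0000 ⇒ V=0.0000 continue | (k=6,j=5): S=191.9948, (K−S)⁺=0.0000, hold=0.0000 ⇒ V=0.0000 continue | (k=6,j=6): S=222.7869, (K−S)⁺=0.0000, hold=0.0000 ⇒ V=0.0000 continue  boundary S*=105.8982
step 5: (k=5,j=0): S=98.3079, (K−S)⁺=39.9921, hold=39.7491 ⇒ V=39.9921 exercise | (k=5,j=1): S=114.0745, (K−S)⁺=24.2255, hold=24.3161 ⇒ V=24.3161 continue | (k=5,j=2): S=132.3698, (K−S)⁺=5.9302, hold=10.0849 ⇒ V=10.0849 continue | (k=5,j=3): S=153.5993, (K−S)⁺=0.0000, hold=1.9960 ⇒ V=1.9960 continue | (k=5,j=4): S=178.2335, (K−S)⁺=0.0000, hold=0.0000 ⇒ V=0.0000 continue | (k=5,j=5): S=206.8186, (K−S)⁺=0.0000, hold=0.0000 ⇒ V=0.0000 continue  boundary S*=98.3079
step 4: (k=4,j=0): S=105.8982, (K−S)⁺=32.4018, hold=32.2034 ⇒ V=32.4018 exercise | (k=4,j=1): S=122.8822, (K−S)⁺=15.4178, hold=17.2663 ⇒ V=17.2663 continue | (k=4,j=2): S=142.5900, (K−S)⁺=0.0000, hold=6.0844 ⇒ V=6.0844 continue | (k=4,j=3): S=165.4586, (K−S)⁺=0.0000, hold=1.0097 ⇒ V=1.0097 continue | (k=4,j=4): S=191.9948, (K−S)⁺=0.0000, hold=0.0000 ⇒ V=0.0000 continue  boundary S*=105.8982
step 3: (k=3,j=0): S=114.0745, (K−S)⁺=24.2255, hold=24.8927 ⇒ V=24.8927 continue | (k=3,j=1): S=132.3698, (K−S)⁺=5.9302, hold=11.7304 ⇒ V=11.7304 continue | (k=3,j=2): S=153.5993, (K−S)⁺=0.0000, hold=3.5751 ⇒ V=3.5751 continue | (k=3,j=3): S=178.2335, (K−S)⁺=0.0000, hold=0.5108 ⇒ V=0.5108 continue  boundary S*=-
step 2: (k=2,j=0): S=122.8822, (K−S)⁺=15.4178, hold=18.3682 ⇒ V=18.3682 continue | (k=2,j=1): S=142.5900, (K−S)⁺=0.0000, hold=7.6944 ⇒ V=7.6944 continue | (k=2,j=2): S=165.4586, (K−S)⁺=0.0000, hold=2.0601 ⇒ V=2.0601 continue  boundary S*=-
step 1: (k=1,j=0): S=132.3698, (K−S)⁺=5.9302, hold=13.0805 ⇒ V=13.0805 continue | (k=1,j=1): S=153.5993, (K−S)⁺=0.0000, hold=4.9067 ⇒ V=4.9067 continue  boundary S*=-
step 0: (k=0,j=0): S=142.5900, (K−S)⁺=0.0000, hold=9.0330 ⇒ V=9.0330 continue  boundary S*=-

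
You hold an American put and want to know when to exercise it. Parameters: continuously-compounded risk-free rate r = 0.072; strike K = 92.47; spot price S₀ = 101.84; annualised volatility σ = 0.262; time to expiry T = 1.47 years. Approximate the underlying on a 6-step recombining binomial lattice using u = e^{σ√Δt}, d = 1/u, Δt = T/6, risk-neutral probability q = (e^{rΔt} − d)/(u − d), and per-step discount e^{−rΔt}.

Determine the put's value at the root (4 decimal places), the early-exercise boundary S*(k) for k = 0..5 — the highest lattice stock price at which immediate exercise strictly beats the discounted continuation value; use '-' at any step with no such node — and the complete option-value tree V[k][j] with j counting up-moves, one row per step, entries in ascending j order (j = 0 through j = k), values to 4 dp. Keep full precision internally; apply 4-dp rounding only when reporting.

Δt=0.24500, u=1.13847, d=0.87837, q=0.53605, disc=e^(-rΔt)=0.98251
k=6 terminal: V=max(K-S,0) → 45.6972 31.8473 13.8964 0.0000 0.0000 0.0000 0.0000
k=5: j=0 S=53.2494 intr=39.2206 cont=37.6038 V=39.2206[EX]; j=1 S=69.0170 intr=23.4530 cont=21.8361 V=23.4530[EX]; j=2 S=89.4536 intr=3.0164 cont=6.3345 V=6.3345[hold]; j=3 S=115.9416 intr=0.0000 cont=0.0000 V=0.0000[hold]; j=4 S=150.2729 intr=0.0000 cont=0.0000 V=0.0000[hold]; j=5 S=194.7701 intr=0.0000 cont=0.0000 V=0.0000[hold]  S*(5)=69.0170
k=4: j=0 S=60.6227 intr=31.8473 cont=30.2304 V=31.8473[EX]; j=1 S=78.5736 intr=13.8964 cont=14.0270 V=14.0270[hold]; j=2 S=101.8400 intr=0.0000 cont=2.8875 V=2.8875[hold]; j=3 S=131.9957 intr=0.0000 cont=0.0000 V=0.0000[hold]; j=4 S=171.0809 intr=0.0000 cont=0.0000 V=0.0000[hold]  S*(4)=60.6227
k=3: j=0 S=69.0170 intr=23.4530 cont=21.9050 V=23.4530[EX]; j=1 S=89.4536 intr=3.0164 cont=7.9149 V=7.9149[hold]; j=2 S=115.9416 intr=0.0000 cont=1.3162 V=1.3162[hold]; j=3 S=150.2729 intr=0.0000 cont=0.0000 V=0.0000[hold]  S*(3)=69.0170
k=2: j=0 S=78.5736 intr=13.8964 cont=14.8594 V=14.8594[hold]; j=1 S=101.8400 intr=0.0000 cont=4.3012 V=4.3012[hold]; j=2 S=131.9957 intr=0.0000 cont=0.6000 V=0.6000[hold]  S*(2)=-
k=1: j=0 S=89.4536 intr=3.0164 cont=9.0388 V=9.0388[hold]; j=1 S=115.9416 intr=0.0000 cont=2.2766 V=2.2766[hold]  S*(1)=-
k=0: j=0 S=101.8400 intr=0.0000 cont=5.3193 V=5.3193[hold]  S*(0)=-

price = 5.3193
boundary = - - - 69.0170 60.6227 69.0170
tree:
5.3193
9.0388 2.2766
14.8594 4.3012 0.6000
23.4530 7.9149 1.3162 0.0000
31.8473 14.0270 2.8875 0.0000 0.0000
39.2206 23.4530 6.3345 0.0000 0.0000 0.0000
45.6972 31.8473 13.8964 0.0000 0.0000 0.0000 0.0000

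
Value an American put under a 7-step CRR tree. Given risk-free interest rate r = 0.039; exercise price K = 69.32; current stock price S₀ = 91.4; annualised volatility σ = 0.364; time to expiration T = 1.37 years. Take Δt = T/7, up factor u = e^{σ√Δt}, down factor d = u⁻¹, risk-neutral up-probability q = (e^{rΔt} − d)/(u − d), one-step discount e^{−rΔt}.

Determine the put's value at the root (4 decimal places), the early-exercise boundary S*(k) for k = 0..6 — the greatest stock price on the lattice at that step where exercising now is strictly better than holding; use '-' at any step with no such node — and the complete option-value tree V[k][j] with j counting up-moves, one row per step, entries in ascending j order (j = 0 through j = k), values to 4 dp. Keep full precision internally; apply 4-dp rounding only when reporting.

params: Δt=0.19571 u=1.17472 d=0.85126 q=0.48352 e^(-rΔt)=0.99240
t_7 payoffs: 39.7127 28.4627 12.9381 0.0000 0.0000 0.0000 0.0000 0.0000
t_6: node(6,0) S=34.7803 payoff=34.5397 vs cont=34.0126 → 34.5397 [stop]  node(6,1) S=47.9960 payoff=21.3240 vs cont=20.7969 → 21.3240 [stop]  node(6,2) S=66.2332 payoff=3.0868 vs cont=6.6315 → 6.6315 [wait]  node(6,3) S=91.4000 payoff=0.0000 vs cont=0.0000 → 0.0000 [wait]  node(6,4) S=126.1296 payoff=0.0000 vs cont=0.0000 → 0.0000 [wait]  node(6,5) S=174.0555 payoff=0.0000 vs cont=0.0000 → 0.0000 [wait]  node(6,6) S=240.1920 payoff=0.0000 vs cont=0.0000 → 0.0000 [wait]  ⇒ S*(6)=47.9960
t_5: node(5,0) S=40.8573 payoff=28.4627 vs cont=27.9356 → 28.4627 [stop]  node(5,1) S=56.3819 payoff=12.9381 vs cont=14.1118 → 14.1118 [wait]  node(5,2) S=77.8056 payoff=0.0000 vs cont=3.3990 → 3.3990 [wait]  node(5,3) S=107.3697 payoff=0.0000 vs cont=0.0000 → 0.0000 [wait]  node(5,4) S=148.1673 payoff=0.0000 vs cont=0.0000 → 0.0000 [wait]  node(5,5) S=204.4669 payoff=0.0000 vs cont=0.0000 → 0.0000 [wait]  ⇒ S*(5)=40.8573
t_4: node(4,0) S=47.9960 payoff=21.3240 vs cont=21.3602 → 21.3602 [wait]  node(4,1) S=66.2332 payoff=3.0868 vs cont=8.8641 → 8.8641 [wait]  node(4,2) S=91.4000 payoff=0.0000 vs cont=1.7422 → 1.7422 [wait]  node(4,3) S=126.1296 payoff=0.0000 vs cont=0.0000 → 0.0000 [wait]  node(4,4) S=174.0555 payoff=0.0000 vs cont=0.0000 → 0.0000 [wait]  ⇒ S*(4)=-
t_3: node(3,0) S=56.3819 payoff=12.9381 vs cont=15.2016 → 15.2016 [wait]  node(3,1) S=77.8056 payoff=0.0000 vs cont=5.3793 → 5.3793 [wait]  node(3,2) S=107.3697 payoff=0.0000 vs cont=0.8930 → 0.8930 [wait]  node(3,3) S=148.1673 payoff=0.0000 vs cont=0.0000 → 0.0000 [wait]  ⇒ S*(3)=-
t_2: node(2,0) S=66.2332 payoff=3.0868 vs cont=10.3729 → 10.3729 [wait]  node(2,1) S=91.4000 payoff=0.0000 vs cont=3.1857 → 3.1857 [wait]  node(2,2) S=126.1296 payoff=0.0000 vs cont=0.4577 → 0.4577 [wait]  ⇒ S*(2)=-
t_1: node(1,0) S=77.8056 payoff=0.0000 vs cont=6.8453 → 6.8453 [wait]  node(1,1) S=107.3697 payoff=0.0000 vs cont=1.8525 → 1.8525 [wait]  ⇒ S*(1)=-
t_0: node(0,0) S=91.4000 payoff=0.0000 vs cont=4.3975 → 4.3975 [wait]  ⇒ S*(0)=-

price = 4.3975
boundary = - - - - - 40.8573 47.9960
tree:
4.3975
6.8453 1.8525
10.3729 3.1857 0.4577
15.2016 5.3793 0.8930 0.0000
21.3602 8.8641 1.7422 0.0000 0.0000
28.4627 14.1118 3.3990 0.0000 0.0000 0.0000
34.5397 21.3240 6.6315 0.0000 0.0000 0.0000 0.0000
39.7127 28.4627 12.9381 0.0000 0.0000 0.0000 0.0000 0.0000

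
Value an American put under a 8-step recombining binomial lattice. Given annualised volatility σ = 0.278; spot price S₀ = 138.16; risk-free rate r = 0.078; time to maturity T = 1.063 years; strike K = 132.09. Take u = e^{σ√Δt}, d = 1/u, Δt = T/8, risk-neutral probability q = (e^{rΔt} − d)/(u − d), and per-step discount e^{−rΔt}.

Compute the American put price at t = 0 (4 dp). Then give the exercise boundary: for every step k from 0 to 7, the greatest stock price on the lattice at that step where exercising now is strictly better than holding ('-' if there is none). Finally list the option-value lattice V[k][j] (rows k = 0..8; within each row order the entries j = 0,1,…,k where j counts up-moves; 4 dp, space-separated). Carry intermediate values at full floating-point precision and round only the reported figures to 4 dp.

price = 8.8432
boundary = - - - 101.9419 92.1176 101.9419 112.8139 101.9419
tree:
8.8432
13.7566 4.5906
20.7380 7.7380 1.8454
30.1481 12.6689 3.4478 0.4379
39.9724 19.9998 6.3138 0.9335 0.0000
48.8499 30.1481 11.2509 1.9900 0.0000 0.0000
56.8718 39.9724 19.2761 4.2420 0.0000 0.0000 0.0000
64.1207 48.8499 30.1481 9.0426 0.0000 0.0000 0.0000 0.0000
70.6710 56.8718 39.9724 19.2761 0.0000 0.0000 0.0000 0.0000 0.0000

params: Δt=0.13287 u=1.10665 d=0.90363 q=0.52600 e^(-rΔt)=0.98969
t_8 payoffs: 70.6710 56.8718 39.9724 19.2761 0.0000 0.0000 0.0000 0.0000 0.0000
t_7: node(7,0) S=67.9693 payoff=64.1207 vs cont=62.7588 → 64.1207 [stop]  node(7,1) S=83.2401 payoff=48.8499 vs cont=47.4879 → 48.8499 [stop]  node(7,2) S=101.9419 payoff=30.1481 vs cont=28.7862 → 30.1481 [stop]  node(7,3) S=124.8454 payoff=7.2446 vs cont=9.0426 → 9.0426 [wait]  node(7,4) S=152.8946 payoff=0.0000 vs cont=0.0000 → 0.0000 [wait]  node(7,5) S=187.2458 payoff=0.0000 vs cont=0.0000 → 0.0000 [wait]  node(7,6) S=229.3148 payoff=0.0000 vs cont=0.0000 → 0.0000 [wait]  node(7,7) S=280.8354 payoff=0.0000 vs cont=0.0000 → 0.0000 [wait]  ⇒ S*(7)=101.9419
t_6: node(6,0) S=75.2182 payoff=56.8718 vs cont=55.5099 → 56.8718 [stop]  node(6,1) S=92.1176 payoff=39.9724 vs cont=38.6105 → 39.9724 [stop]  node(6,2) S=112.8139 payoff=19.2761 vs cont=18.8502 → 19.2761 [stop]  node(6,3) S=138.1600 payoff=0.0000 vs cont=4.2420 → 4.2420 [wait]  node(6,4) S=169.2007 payoff=0.0000 vs cont=0.0000 → 0.0000 [wait]  node(6,5) S=207.2154 payoff=0.0000 vs cont=0.0000 → 0.0000 [wait]  node(6,6) S=253.7710 payoff=0.0000 vs cont=0.0000 → 0.0000 [wait]  ⇒ S*(6)=112.8139
t_5: node(5,0) S=83.2401 payoff=48.8499 vs cont=47.4879 → 48.8499 [stop]  node(5,1) S=101.9419 payoff=30.1481 vs cont=28.7862 → 30.1481 [stop]  node(5,2) S=124.8454 payoff=7.2446 vs cont=11.2509 → 11.2509 [wait]  node(5,3) S=152.8946 payoff=0.0000 vs cont=1.9900 → 1.9900 [wait]  node(5,4) S=187.2458 payoff=0.0000 vs cont=0.0000 → 0.0000 [wait]  node(5,5) S=229.3148 payoff=0.0000 vs cont=0.0000 → 0.0000 [wait]  ⇒ S*(5)=101.9419
t_4: node(4,0) S=92.1176 payoff=39.9724 vs cont=38.6105 → 39.9724 [stop]  node(4,1) S=112.8139 payoff=19.2761 vs cont=19.9998 → 19.9998 [wait]  node(4,2) S=138.1600 payoff=0.0000 vs cont=6.3138 → 6.3138 [wait]  node(4,3) S=169.2007 payoff=0.0000 vs cont=0.9335 → 0.9335 [wait]  node(4,4) S=207.2154 payoff=0.0000 vs cont=0.0000 → 0.0000 [wait]  ⇒ S*(4)=92.1176
t_3: node(3,0) S=101.9419 payoff=30.1481 vs cont=29.1629 → 30.1481 [stop]  node(3,1) S=124.8454 payoff=7.2446 vs cont=12.6689 → 12.6689 [wait]  node(3,2) S=152.8946 payoff=0.0000 vs cont=3.4478 → 3.4478 [wait]  node(3,3) S=187.2458 payoff=0.0000 vs cont=0.4379 → 0.4379 [wait]  ⇒ S*(3)=101.9419
t_2: node(2,0) S=112.8139 payoff=19.2761 vs cont=20.7380 → 20.7380 [wait]  node(2,1) S=138.1600 payoff=0.0000 vs cont=7.7380 → 7.7380 [wait]  node(2,2) S=169.2007 payoff=0.0000 vs cont=1.8454 → 1.8454 [wait]  ⇒ S*(2)=-
t_1: node(1,0) S=124.8454 payoff=7.2446 vs cont=13.7566 → 13.7566 [wait]  node(1,1) S=152.8946 payoff=0.0000 vs cont=4.5906 → 4.5906 [wait]  ⇒ S*(1)=-
t_0: node(0,0) S=138.1600 payoff=0.0000 vs cont=8.8432 → 8.8432 [wait]  ⇒ S*(0)=-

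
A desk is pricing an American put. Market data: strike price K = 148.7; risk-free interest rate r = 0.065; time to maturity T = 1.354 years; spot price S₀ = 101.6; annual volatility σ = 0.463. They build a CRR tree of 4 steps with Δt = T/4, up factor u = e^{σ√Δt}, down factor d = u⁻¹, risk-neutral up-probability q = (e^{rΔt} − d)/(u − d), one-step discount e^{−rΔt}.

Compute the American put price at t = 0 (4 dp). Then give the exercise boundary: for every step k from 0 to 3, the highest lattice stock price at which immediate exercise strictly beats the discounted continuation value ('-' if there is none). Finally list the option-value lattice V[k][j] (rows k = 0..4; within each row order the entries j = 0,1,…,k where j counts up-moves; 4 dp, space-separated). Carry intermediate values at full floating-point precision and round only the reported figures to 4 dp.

price = 50.6827
boundary = - 77.6077 59.2811 77.6077
tree:
50.6827
71.0923 30.4005
89.4189 47.8280 12.4772
103.4179 71.0923 24.2420 0.0000
114.1110 89.4189 47.1000 0.0000 0.0000

Δt=0.33850  u=1.30915  d=0.76386  q=0.47386  discount=0.97824
step 4 (expiry): payoffs max(K−S,0) = 114.1110 89.4189 47.1000 0.0000 0.0000
step 3: (k=3,j=0): S=45.2821, (K−S)⁺=103.4179, hold=100.1818 ⇒ V=103.4179 exercise | (k=3,j=1): S=77.6077, (K−S)⁺=71.0923, hold=67.8563 ⇒ V=71.0923 exercise | (k=3,j=2): S=133.0095, (K−S)⁺=15.6905, hold=24.2420 ⇒ V=24.2420 continue | (k=3,j=3): S=227.9609, (K−S)⁺=0.0000, hold=0.0000 ⇒ V=0.0000 continue  boundary S*=77.6077
step 2: (k=2,j=0): S=59.2811, (K−S)⁺=89.4189, hold=86.1829 ⇒ V=89.4189 exercise | (k=2,j=1): S=101.6000, (K−S)⁺=47.1000, hold=47.8280 ⇒ V=47.8280 continue | (k=2,j=2): S=174.1292, (K−S)⁺=0.0000, hold=12.4772 ⇒ V=12.4772 continue  boundary S*=59.2811
step 1: (k=1,j=0): S=77.6077, (K−S)⁺=71.0923, hold=68.1937 ⇒ V=71.0923 exercise | (k=1,j=1): S=133.0095, (K−S)⁺=15.6905, hold=30.4005 ⇒ V=30.4005 continue  boundary S*=77.6077
step 0: (k=0,j=0): S=101.6000, (K−S)⁺=47.1000, hold=50.6827 ⇒ V=50.6827 continue  boundary S*=-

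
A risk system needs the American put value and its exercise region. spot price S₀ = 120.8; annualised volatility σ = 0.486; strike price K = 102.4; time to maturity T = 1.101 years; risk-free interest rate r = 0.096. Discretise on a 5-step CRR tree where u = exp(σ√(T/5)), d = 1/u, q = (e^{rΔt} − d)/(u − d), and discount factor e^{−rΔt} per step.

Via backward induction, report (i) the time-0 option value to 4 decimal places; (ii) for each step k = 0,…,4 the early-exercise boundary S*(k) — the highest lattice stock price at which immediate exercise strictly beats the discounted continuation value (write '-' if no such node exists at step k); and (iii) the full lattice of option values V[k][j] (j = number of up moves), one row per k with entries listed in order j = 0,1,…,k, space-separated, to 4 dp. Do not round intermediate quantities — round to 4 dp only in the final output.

price = 10.8806
boundary = - - - 60.9445 76.5559
tree:
10.8806
17.6095 4.3423
27.6204 7.9445 0.7776
41.4555 14.4065 1.5563 0.0000
53.8834 25.8441 3.1147 0.0000 0.0000
63.7770 41.4555 6.2337 0.0000 0.0000 0.0000

Δt=0.22020, u=1.25616, d=0.79608, q=0.48967, disc=e^(-rΔt)=0.97908
k=5 terminal: V=max(K-S,0) → 63.7770 41.4555 6.2337 0.0000 0.0000 0.0000
k=4: j=0 S=48.5166 intr=53.8834 cont=51.7415 V=53.8834[EX]; j=1 S=76.5559 intr=25.8441 cont=23.7022 V=25.8441[EX]; j=2 S=120.8000 intr=0.0000 cont=3.1147 V=3.1147[hold]; j=3 S=190.6143 intr=0.0000 cont=0.0000 V=0.0000[hold]; j=4 S=300.7765 intr=0.0000 cont=0.0000 V=0.0000[hold]  S*(4)=76.5559
k=3: j=0 S=60.9445 intr=41.4555 cont=39.3136 V=41.4555[EX]; j=1 S=96.1663 intr=6.2337 cont=14.4065 V=14.4065[hold]; j=2 S=151.7439 intr=0.0000 cont=1.5563 V=1.5563[hold]; j=3 S=239.4416 intr=0.0000 cont=0.0000 V=0.0000[hold]  S*(3)=60.9445
k=2: j=0 S=76.5559 intr=25.8441 cont=27.6204 V=27.6204[hold]; j=1 S=120.8000 intr=0.0000 cont=7.9445 V=7.9445[hold]; j=2 S=190.6143 intr=0.0000 cont=0.7776 V=0.7776[hold]  S*(2)=-
k=1: j=0 S=96.1663 intr=6.2337 cont=17.6095 V=17.6095[hold]; j=1 S=151.7439 intr=0.0000 cont=4.3423 V=4.3423[hold]  S*(1)=-
k=0: j=0 S=120.8000 intr=0.0000 cont=10.8806 V=10.8806[hold]  S*(0)=-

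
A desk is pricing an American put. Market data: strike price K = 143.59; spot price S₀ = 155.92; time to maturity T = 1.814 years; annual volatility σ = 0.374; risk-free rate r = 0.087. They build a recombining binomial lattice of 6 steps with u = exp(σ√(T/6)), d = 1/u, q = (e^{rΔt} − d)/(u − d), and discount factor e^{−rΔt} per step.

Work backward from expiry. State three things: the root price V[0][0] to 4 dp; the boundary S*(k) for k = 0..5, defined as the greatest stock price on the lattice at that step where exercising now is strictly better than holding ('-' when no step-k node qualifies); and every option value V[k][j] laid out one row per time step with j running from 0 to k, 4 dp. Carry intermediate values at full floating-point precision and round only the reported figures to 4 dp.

price = 15.8855
boundary = - - 103.3433 84.1342 103.3433 84.1342
tree:
15.8855
25.7554 7.3452
40.2467 13.3428 2.0358
59.4558 23.6108 4.2928 0.0000
75.0944 40.2467 9.0518 0.0000 0.0000
87.8261 59.4558 19.0868 0.0000 0.0000 0.0000
98.1913 75.0944 40.2467 0.0000 0.0000 0.0000 0.0000

Δt=0.30233, u=1.22832, d=0.81412, q=0.51312, disc=e^(-rΔt)=0.97404
k=6 terminal: V=max(K-S,0) → 98.1913 75.0944 40.2467 0.0000 0.0000 0.0000 0.0000
k=5: j=0 S=55.7639 intr=87.8261 cont=84.0985 V=87.8261[EX]; j=1 S=84.1342 intr=59.4558 cont=55.7282 V=59.4558[EX]; j=2 S=126.9381 intr=16.6519 cont=19.0868 V=19.0868[hold]; j=3 S=191.5189 intr=0.0000 cont=0.0000 V=0.0000[hold]; j=4 S=288.9556 intr=0.0000 cont=0.0000 V=0.0000[hold]; j=5 S=435.9640 intr=0.0000 cont=0.0000 V=0.0000[hold]  S*(5)=84.1342
k=4: j=0 S=68.4956 intr=75.0944 cont=71.3668 V=75.0944[EX]; j=1 S=103.3433 intr=40.2467 cont=37.7360 V=40.2467[EX]; j=2 S=155.9200 intr=0.0000 cont=9.0518 V=9.0518[hold]; j=3 S=235.2455 intr=0.0000 cont=0.0000 V=0.0000[hold]; j=4 S=354.9285 intr=0.0000 cont=0.0000 V=0.0000[hold]  S*(4)=103.3433
k=3: j=0 S=84.1342 intr=59.4558 cont=55.7282 V=59.4558[EX]; j=1 S=126.9381 intr=16.6519 cont=23.6108 V=23.6108[hold]; j=2 S=191.5189 intr=0.0000 cont=4.2928 V=4.2928[hold]; j=3 S=288.9556 intr=0.0000 cont=0.0000 V=0.0000[hold]  S*(3)=84.1342
k=2: j=0 S=103.3433 intr=40.2467 cont=39.9971 V=40.2467[EX]; j=1 S=155.9200 intr=0.0000 cont=13.3428 V=13.3428[hold]; j=2 S=235.2455 intr=0.0000 cont=2.0358 V=2.0358[hold]  S*(2)=103.3433
k=1: j=0 S=126.9381 intr=16.6519 cont=25.7554 V=25.7554[hold]; j=1 S=191.5189 intr=0.0000 cont=7.3452 V=7.3452[hold]  S*(1)=-
k=0: j=0 S=155.9200 intr=0.0000 cont=15.8855 V=15.8855[hold]  S*(0)=-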